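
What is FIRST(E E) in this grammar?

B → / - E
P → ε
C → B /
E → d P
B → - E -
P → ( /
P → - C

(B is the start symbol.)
FIRST sets of the non-terminals involved (from the grammar, by fixed-point iteration):
  FIRST(E) = { 'd' }

To compute FIRST(E E), process the symbols left to right:
Symbol E is a non-terminal. Add FIRST(E) \ {ε} = { 'd' }
E is not nullable (ε ∉ FIRST(E)), so stop here.
FIRST(E E) = { 'd' }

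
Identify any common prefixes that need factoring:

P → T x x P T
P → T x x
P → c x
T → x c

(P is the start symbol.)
Left-factoring is needed when two productions for the same non-terminal
share a common prefix on the right-hand side.

Productions for P:
  P → T x x P T
  P → T x x
  P → c x

Found common prefix 'T x x' in productions for P

Answer: Yes, P has productions with common prefix 'T x x'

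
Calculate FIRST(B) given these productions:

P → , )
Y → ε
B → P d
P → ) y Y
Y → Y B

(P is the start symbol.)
FIRST sets of the other non-terminals involved (by the same procedure, iterated to a fixed point):
  FIRST(P) = { ')', ',' }

From B → P d:
  - P is a non-terminal: add FIRST(P) \ {ε} = { ')', ',' }
    P is not nullable, so stop

Collecting: FIRST(B) = { ')', ',' }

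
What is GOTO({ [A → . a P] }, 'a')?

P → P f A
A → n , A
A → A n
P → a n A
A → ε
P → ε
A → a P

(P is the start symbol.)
{ [A → a . P], [P → . P f A], [P → . a n A], [P → .] }

GOTO(I, 'a') = CLOSURE({ [A → αX.β] : [A → α.Xβ] ∈ I, X = 'a' })

Items with dot before 'a', with the dot advanced:
  [A → . a P] → [A → a . P]
Closure of the advanced items:
  [A → a . P] has the dot before P: add [P → . P f A], [P → . a n A], [P → .]

GOTO = { [A → a . P], [P → . P f A], [P → . a n A], [P → .] }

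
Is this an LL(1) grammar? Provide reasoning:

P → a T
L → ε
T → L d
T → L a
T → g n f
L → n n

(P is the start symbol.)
No. Predict set conflict for T: { 'n' }

Relevant sets:
  FIRST(L) = { 'n', ε }
  FOLLOW(L) = { 'a', 'd' }

For L:
  PREDICT(L → ε) = { 'a', 'd' }
  PREDICT(L → n n) = { 'n' }
For T:
  PREDICT(T → L d) = { 'd', 'n' }
  PREDICT(T → L a) = { 'a', 'n' }
  PREDICT(T → g n f) = { 'g' }
P has a single production, so nothing to check there.

Conflict found: Predict set conflict for T: { 'n' }
The grammar is NOT LL(1).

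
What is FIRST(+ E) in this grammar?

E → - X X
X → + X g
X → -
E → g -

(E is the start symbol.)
{ '+' }

To compute FIRST(+ E), process the symbols left to right:
Symbol + is a terminal. Add '+' and stop.
FIRST(+ E) = { '+' }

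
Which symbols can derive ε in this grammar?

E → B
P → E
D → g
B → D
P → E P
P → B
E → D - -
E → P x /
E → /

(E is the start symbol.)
There are no ε-productions, so no non-terminal can derive ε.
No non-terminals are nullable.

Answer: None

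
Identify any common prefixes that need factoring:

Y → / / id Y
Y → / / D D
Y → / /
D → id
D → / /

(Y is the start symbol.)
Yes, Y has productions with common prefix '/ /'

Left-factoring is needed when two productions for the same non-terminal
share a common prefix on the right-hand side.

Productions for Y:
  Y → / / id Y
  Y → / / D D
  Y → / /
Productions for D:
  D → id
  D → / /

Found common prefix '/ /' in productions for Y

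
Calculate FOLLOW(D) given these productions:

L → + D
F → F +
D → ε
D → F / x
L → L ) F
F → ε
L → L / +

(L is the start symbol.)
To compute FOLLOW(D), find every occurrence of D on a right-hand side N → α D β: add FIRST(β) \ {ε}, and if β is empty or nullable also add FOLLOW(N). Iterate to a fixed point.

In L → + D: D is at the end, add FOLLOW(L)

The FOLLOW sets referred to above (computed the same way, to a fixed point):
  FOLLOW(L) = { $, ')', '/' }

Taking the union: FOLLOW(D) = { $, ')', '/' }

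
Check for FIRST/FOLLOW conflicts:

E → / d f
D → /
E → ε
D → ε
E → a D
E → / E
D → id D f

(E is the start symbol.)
No FIRST/FOLLOW conflicts.

A FIRST/FOLLOW conflict occurs when a non-terminal N has a nullable alternative N → β (β ⇒* ε) and another alternative N → α with FIRST(α) ∩ FOLLOW(N) ≠ ∅: on such a lookahead the parser cannot decide between expanding α and letting N vanish via β.

Nullable non-terminals: D, E.

D: nullable alternative(s) D → ε; FOLLOW(D) = { $, 'f' }
  D → /: FIRST \ {ε} = { '/' } — disjoint from FOLLOW(D)
  D → ε: FIRST \ {ε} = { } — this is the only nullable alternative, skip
  D → id D f: FIRST \ {ε} = { 'id' } — disjoint from FOLLOW(D)

E: nullable alternative(s) E → ε; FOLLOW(E) = { $ }
  E → / d f: FIRST \ {ε} = { '/' } — disjoint from FOLLOW(E)
  E → ε: FIRST \ {ε} = { } — this is the only nullable alternative, skip
  E → a D: FIRST \ {ε} = { 'a' } — disjoint from FOLLOW(E)
  E → / E: FIRST \ {ε} = { '/' } — disjoint from FOLLOW(E)

No FIRST/FOLLOW conflicts found.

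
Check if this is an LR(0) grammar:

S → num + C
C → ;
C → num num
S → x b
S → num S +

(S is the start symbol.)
Yes, the grammar is LR(0)

A grammar is LR(0) if no state in the canonical LR(0) collection has:
  - both a shift item (dot before a terminal) and a complete item (shift-reduce conflict), or
  - two or more complete items (reduce-reduce conflict; the accept item [S' → S .] counts as a complete item here).

Augment with S' → S and build the canonical LR(0) collection (I0 = CLOSURE({[S' → . S]}), then GOTO on every symbol after a dot until no new states appear). It has 12 states:
  I0: { [S → . num + C], [S → . num S +], [S → . x b], [S' → . S] }  — shift
  I1: { [S' → S .] }  — accept
  I2: { [S → . num + C], [S → . num S +], [S → . x b], [S → num . + C], [S → num . S +] }  — shift
  I3: { [S → x . b] }  — shift
  I4: { [S → x b .] }  — reduce
  I5: { [C → . ;], [C → . num num], [S → num + . C] }  — shift
  I6: { [S → num S . +] }  — shift
  I7: { [S → num S + .] }  — reduce
  I8: { [C → ; .] }  — reduce
  I9: { [S → num + C .] }  — reduce
  I10: { [C → num . num] }  — shift
  I11: { [C → num num .] }  — reduce

Every state is either a pure shift/goto state or contains exactly one complete item and nothing to shift — no conflicts. The grammar is LR(0).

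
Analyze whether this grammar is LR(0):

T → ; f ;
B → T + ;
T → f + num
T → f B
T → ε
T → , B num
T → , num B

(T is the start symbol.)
Augment with T' → T and build the canonical LR(0) collection (I0 = CLOSURE({[T' → . T]}), then GOTO on every symbol after a dot until no new states appear). It has 17 states:
  I0: { [T → . , B num], [T → . , num B], [T → . ; f ;], [T → . f + num], [T → . f B], [T → .], [T' → . T] }  — shift, reduce
  I1: { [B → . T + ;], [T → , . B num], [T → , . num B], [T → . , B num], [T → . , num B], [T → . ; f ;], [T → . f + num], [T → . f B], [T → .] }  — shift, reduce
  I2: { [T → ; . f ;] }  — shift
  I3: { [T' → T .] }  — accept
  I4: { [B → . T + ;], [T → . , B num], [T → . , num B], [T → . ; f ;], [T → . f + num], [T → . f B], [T → .], [T → f . + num], [T → f . B] }  — shift, reduce
  I5: { [T → f + . num] }  — shift
  I6: { [T → f B .] }  — reduce
  I7: { [B → T . + ;] }  — shift
  I8: { [B → T + . ;] }  — shift
  I9: { [B → T + ; .] }  — reduce
  I10: { [T → f + num .] }  — reduce
  I11: { [T → ; f . ;] }  — shift
  I12: { [T → ; f ; .] }  — reduce
  I13: { [T → , B . num] }  — shift
  I14: { [B → . T + ;], [T → , num . B], [T → . , B num], [T → . , num B], [T → . ; f ;], [T → . f + num], [T → . f B], [T → .] }  — shift, reduce
  I15: { [T → , num B .] }  — reduce
  I16: { [T → , B num .] }  — reduce

Conflict in state I0:
  Shift-reduce conflict between [T → .] and [T → . , B num]
So the grammar is NOT LR(0).

Answer: No. Shift-reduce conflict between [T → .] and [T → . , B num]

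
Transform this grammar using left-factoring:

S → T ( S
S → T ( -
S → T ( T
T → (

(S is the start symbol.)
Left-factoring transforms A → αβ₁ | αβ₂ into A → αA' and A' → β₁ | β₂
(α is the longest common prefix among the alternatives). Repeat until
no nonterminal has two alternatives with a common prefix.

Round 1: S has alternatives sharing prefix 'T ('. Introduce S': S → T ( S'
  Add: S' → S
  Add: S' → -
  Add: S' → T

No remaining common prefixes — done.

Resulting grammar:
S → T ( S'
S' → S
S' → -
S' → T
T → (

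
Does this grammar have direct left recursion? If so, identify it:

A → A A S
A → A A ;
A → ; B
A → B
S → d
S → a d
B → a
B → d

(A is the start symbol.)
Direct left recursion occurs when N → N α for some non-terminal N (the right-hand side begins with the left-hand side itself).

A → A A S: LEFT RECURSIVE (starts with A)
A → A A ;: LEFT RECURSIVE (starts with A)
A → ; B: starts with ';'
A → B: starts with B
S → d: starts with d
S → a d: starts with a
B → a: starts with a
B → d: starts with d

The grammar has direct left recursion on: A.

Answer: Yes, A is left-recursive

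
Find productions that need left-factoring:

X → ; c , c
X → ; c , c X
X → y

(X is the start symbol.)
Left-factoring is needed when two productions for the same non-terminal
share a common prefix on the right-hand side.

Productions for X:
  X → ; c , c
  X → ; c , c X
  X → y

Found common prefix '; c , c' in productions for X

Answer: Yes, X has productions with common prefix '; c , c'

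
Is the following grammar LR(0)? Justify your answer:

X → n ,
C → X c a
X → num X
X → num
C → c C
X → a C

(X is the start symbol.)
No. Shift-reduce conflict between [X → num .] and [X → . a C]

Augment with X' → X and build the canonical LR(0) collection (I0 = CLOSURE({[X' → . X]}), then GOTO on every symbol after a dot until no new states appear). It has 13 states:
  I0: { [X → . a C], [X → . n ,], [X → . num X], [X → . num], [X' → . X] }  — shift
  I1: { [X' → X .] }  — accept
  I2: { [C → . X c a], [C → . c C], [X → . a C], [X → . n ,], [X → . num X], [X → . num], [X → a . C] }  — shift
  I3: { [X → n . ,] }  — shift
  I4: { [X → . a C], [X → . n ,], [X → . num X], [X → . num], [X → num . X], [X → num .] }  — shift, reduce
  I5: { [X → num X .] }  — reduce
  I6: { [X → n , .] }  — reduce
  I7: { [X → a C .] }  — reduce
  I8: { [C → X . c a] }  — shift
  I9: { [C → . X c a], [C → . c C], [C → c . C], [X → . a C], [X → . n ,], [X → . num X], [X → . num] }  — shift
  I10: { [C → c C .] }  — reduce
  I11: { [C → X c . a] }  — shift
  I12: { [C → X c a .] }  — reduce

Conflict in state I4:
  Shift-reduce conflict between [X → num .] and [X → . a C]
So the grammar is NOT LR(0).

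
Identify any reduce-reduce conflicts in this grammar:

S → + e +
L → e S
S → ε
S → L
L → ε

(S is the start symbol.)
Yes — I0: [L → .] vs [S → .]; I4: [L → .] vs [S → .]

A reduce-reduce conflict occurs when an LR(0) state has two complete items [A → α .] and [B → β .] — both call for a reduction, and with no lookahead the parser cannot choose between them.

Augment with S' → S and build the canonical LR(0) collection (I0 = CLOSURE({[S' → . S]}), then GOTO on every symbol after a dot until no new states appear). It has 8 states:
  I0: { [L → . e S], [L → .], [S → . + e +], [S → . L], [S → .], [S' → . S] }  — shift, 2 reduces
  I1: { [S → + . e +] }  — shift
  I2: { [S → L .] }  — reduce
  I3: { [S' → S .] }  — accept
  I4: { [L → . e S], [L → .], [L → e . S], [S → . + e +], [S → . L], [S → .] }  — shift, 2 reduces
  I5: { [L → e S .] }  — reduce
  I6: { [S → + e . +] }  — shift
  I7: { [S → + e + .] }  — reduce

I0 contains complete items [L → .], [S → .] — reduce-reduce conflict.
I4 contains complete items [L → .], [S → .] — reduce-reduce conflict.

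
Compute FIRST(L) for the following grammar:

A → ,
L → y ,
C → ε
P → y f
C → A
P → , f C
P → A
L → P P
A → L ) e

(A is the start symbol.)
{ ',', 'y' }

To compute FIRST(L), examine every production with L on the left-hand side, reading each right-hand side left to right until a non-nullable symbol is reached.

FIRST sets of the other non-terminals involved (by the same procedure, iterated to a fixed point):
  FIRST(P) = { ',', 'y' }

From L → y ,:
  - y is a terminal: add 'y' and stop
From L → P P:
  - P is a non-terminal: add FIRST(P) \ {ε} = { ',', 'y' }
    P is not nullable, so stop

Collecting: FIRST(L) = { ',', 'y' }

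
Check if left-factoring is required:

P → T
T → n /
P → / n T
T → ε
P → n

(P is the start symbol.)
Left-factoring is needed when two productions for the same non-terminal
share a common prefix on the right-hand side.

Productions for P:
  P → T
  P → / n T
  P → n
Productions for T:
  T → n /
  T → ε

No common prefixes found.

Answer: No, left-factoring is not needed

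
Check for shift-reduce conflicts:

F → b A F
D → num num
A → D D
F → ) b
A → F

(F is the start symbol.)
No shift-reduce conflicts

A shift-reduce conflict occurs when an LR(0) state has both:
  - a complete (reduce) item [A → α .] (dot at the end), and
  - a shift item [B → β . c γ] (dot before a terminal).

Augment with F' → F and build the canonical LR(0) collection (I0 = CLOSURE({[F' → . F]}), then GOTO on every symbol after a dot until no new states appear). It has 12 states:
  I0: { [F → . ) b], [F → . b A F], [F' → . F] }  — shift
  I1: { [F → ) . b] }  — shift
  I2: { [F' → F .] }  — accept
  I3: { [A → . D D], [A → . F], [D → . num num], [F → . ) b], [F → . b A F], [F → b . A F] }  — shift
  I4: { [F → . ) b], [F → . b A F], [F → b A . F] }  — shift
  I5: { [A → D . D], [D → . num num] }  — shift
  I6: { [A → F .] }  — reduce
  I7: { [D → num . num] }  — shift
  I8: { [D → num num .] }  — reduce
  I9: { [A → D D .] }  — reduce
  I10: { [F → b A F .] }  — reduce
  I11: { [F → ) b .] }  — reduce

No state contains both a complete item and a shift item.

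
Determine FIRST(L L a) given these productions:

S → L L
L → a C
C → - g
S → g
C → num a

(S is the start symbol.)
FIRST sets of the non-terminals involved (from the grammar, by fixed-point iteration):
  FIRST(L) = { 'a' }

To compute FIRST(L L a), process the symbols left to right:
Symbol L is a non-terminal. Add FIRST(L) \ {ε} = { 'a' }
L is not nullable (ε ∉ FIRST(L)), so stop here.
FIRST(L L a) = { 'a' }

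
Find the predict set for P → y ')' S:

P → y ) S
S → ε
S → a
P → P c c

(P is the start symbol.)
PREDICT(P → y ')' S) = (FIRST(RHS) \ {ε}) ∪ (FOLLOW(P) if ε ∈ FIRST(RHS), i.e. RHS ⇒* ε)
FIRST(y ')' S) = { 'y' }
ε ∉ FIRST(y ')' S), so FOLLOW(P) is not added.
PREDICT(P → y ')' S) = { 'y' }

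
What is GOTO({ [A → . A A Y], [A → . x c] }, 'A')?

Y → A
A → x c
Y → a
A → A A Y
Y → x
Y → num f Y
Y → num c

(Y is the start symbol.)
GOTO(I, 'A') = CLOSURE({ [A → αX.β] : [A → α.Xβ] ∈ I, X = 'A' })

Items with dot before 'A', with the dot advanced:
  [A → . A A Y] → [A → A . A Y]
Closure of the advanced items:
  [A → A . A Y] has the dot before A: add [A → . x c], [A → . A A Y]

GOTO = { [A → . A A Y], [A → . x c], [A → A . A Y] }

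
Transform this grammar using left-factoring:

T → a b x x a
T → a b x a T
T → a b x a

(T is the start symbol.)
Left-factoring transforms A → αβ₁ | αβ₂ into A → αA' and A' → β₁ | β₂
(α is the longest common prefix among the alternatives). Repeat until
no nonterminal has two alternatives with a common prefix.

Round 1: T has alternatives sharing prefix 'a b x'. Introduce T': T → a b x T'
  Add: T' → x a
  Add: T' → a T
  Add: T' → a

Round 2: T' has alternatives sharing prefix 'a'. Introduce T'': T' → a T''
  Add: T'' → T
  Add: T'' → ε

No remaining common prefixes — done.

Resulting grammar:
T → a b x T'
T' → x a
T' → a T''
T'' → T
T'' → ε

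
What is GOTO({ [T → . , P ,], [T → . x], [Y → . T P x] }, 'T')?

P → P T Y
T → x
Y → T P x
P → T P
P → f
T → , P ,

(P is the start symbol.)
{ [P → . P T Y], [P → . T P], [P → . f], [T → . , P ,], [T → . x], [Y → T . P x] }

GOTO(I, 'T') = CLOSURE({ [A → αX.β] : [A → α.Xβ] ∈ I, X = 'T' })

Items with dot before 'T', with the dot advanced:
  [Y → . T P x] → [Y → T . P x]
Closure of the advanced items:
  [Y → T . P x] has the dot before P: add [P → . P T Y], [P → . T P], [P → . f]
  [P → . T P] has the dot before T: add [T → . x], [T → . , P ,]

GOTO = { [P → . P T Y], [P → . T P], [P → . f], [T → . , P ,], [T → . x], [Y → T . P x] }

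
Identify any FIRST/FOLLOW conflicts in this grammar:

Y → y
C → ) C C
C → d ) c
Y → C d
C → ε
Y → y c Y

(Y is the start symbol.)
A FIRST/FOLLOW conflict occurs when a non-terminal N has a nullable alternative N → β (β ⇒* ε) and another alternative N → α with FIRST(α) ∩ FOLLOW(N) ≠ ∅: on such a lookahead the parser cannot decide between expanding α and letting N vanish via β.

Nullable non-terminals: C.

C: nullable alternative(s) C → ε; FOLLOW(C) = { ')', 'd' }
  C → ) C C: FIRST \ {ε} = { ')' } — overlaps FOLLOW(C) on { ')' }: CONFLICT
  C → d ) c: FIRST \ {ε} = { 'd' } — overlaps FOLLOW(C) on { 'd' }: CONFLICT
  C → ε: FIRST \ {ε} = { } — this is the only nullable alternative, skip

Y has no nullable alternative, so no FIRST/FOLLOW check is needed there.

So the grammar has 2 FIRST/FOLLOW conflicts (marked CONFLICT above).

Answer: Yes. C → ')' C C with FOLLOW(C) on { ')' }; C → d ')' c with FOLLOW(C) on { 'd' }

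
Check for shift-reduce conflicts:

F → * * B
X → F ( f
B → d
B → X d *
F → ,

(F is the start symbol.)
A shift-reduce conflict occurs when an LR(0) state has both:
  - a complete (reduce) item [A → α .] (dot at the end), and
  - a shift item [B → β . c γ] (dot before a terminal).

Augment with F' → F and build the canonical LR(0) collection (I0 = CLOSURE({[F' → . F]}), then GOTO on every symbol after a dot until no new states appear). It has 13 states:
  I0: { [F → . * * B], [F → . ,], [F' → . F] }  — shift
  I1: { [F → * . * B] }  — shift
  I2: { [F → , .] }  — reduce
  I3: { [F' → F .] }  — accept
  I4: { [B → . X d *], [B → . d], [F → * * . B], [F → . * * B], [F → . ,], [X → . F ( f] }  — shift
  I5: { [F → * * B .] }  — reduce
  I6: { [X → F . ( f] }  — shift
  I7: { [B → X . d *] }  — shift
  I8: { [B → d .] }  — reduce
  I9: { [B → X d . *] }  — shift
  I10: { [B → X d * .] }  — reduce
  I11: { [X → F ( . f] }  — shift
  I12: { [X → F ( f .] }  — reduce

No state contains both a complete item and a shift item.

Answer: No shift-reduce conflicts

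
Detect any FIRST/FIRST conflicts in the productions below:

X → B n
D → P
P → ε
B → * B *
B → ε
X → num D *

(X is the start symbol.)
A FIRST/FIRST conflict occurs when two productions N → α and N → β for the same non-terminal have FIRST(α) ∩ FIRST(β) ≠ ∅ (with ε ∈ FIRST of a nullable right-hand side, so two nullable alternatives also conflict).

FIRST sets of the non-terminals at (or reachable through a nullable prefix from) the front of some alternative:
  FIRST(B) = { '*', ε }

Productions for X:
  X → B n: FIRST = { '*', 'n' }
  X → num D *: FIRST = { 'num' }
Productions for B:
  B → * B *: FIRST = { '*' }
  B → ε: FIRST = { ε }
D, P have only one production, so no FIRST/FIRST conflict is possible there.

All alternatives of each non-terminal have pairwise disjoint FIRST sets.

Answer: No FIRST/FIRST conflicts.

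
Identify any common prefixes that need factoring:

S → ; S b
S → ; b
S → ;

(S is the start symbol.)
Left-factoring is needed when two productions for the same non-terminal
share a common prefix on the right-hand side.

Productions for S:
  S → ; S b
  S → ; b
  S → ;

Found common prefix ';' in productions for S

Answer: Yes, S has productions with common prefix ';'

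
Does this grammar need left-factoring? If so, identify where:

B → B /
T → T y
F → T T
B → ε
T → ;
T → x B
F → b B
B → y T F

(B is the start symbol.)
No, left-factoring is not needed

Left-factoring is needed when two productions for the same non-terminal
share a common prefix on the right-hand side.

Productions for B:
  B → B /
  B → ε
  B → y T F
Productions for T:
  T → T y
  T → ;
  T → x B
Productions for F:
  F → T T
  F → b B

No common prefixes found.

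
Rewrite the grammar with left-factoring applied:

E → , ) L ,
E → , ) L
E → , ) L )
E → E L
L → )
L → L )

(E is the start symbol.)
Left-factoring transforms A → αβ₁ | αβ₂ into A → αA' and A' → β₁ | β₂
(α is the longest common prefix among the alternatives). Repeat until
no nonterminal has two alternatives with a common prefix.

Round 1: E has alternatives sharing prefix ', ) L'. Introduce E': E → , ) L E'
  Add: E' → ,
  Add: E' → ε
  Add: E' → )

No remaining common prefixes — done.

Resulting grammar:
E → , ) L E'
E' → ,
E' → ε
E' → )
E → E L
L → )
L → L )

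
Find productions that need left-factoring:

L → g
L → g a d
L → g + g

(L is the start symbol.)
Left-factoring is needed when two productions for the same non-terminal
share a common prefix on the right-hand side.

Productions for L:
  L → g
  L → g a d
  L → g + g

Found common prefix 'g' in productions for L

Answer: Yes, L has productions with common prefix 'g'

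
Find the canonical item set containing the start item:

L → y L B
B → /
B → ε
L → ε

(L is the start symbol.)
{ [L → . y L B], [L → .], [L' → . L] }

First, augment the grammar with L' → L
I₀ = CLOSURE({ [L' → . L] }):
  [L' → . L] has the dot before L: add [L → . y L B], [L → .]
No further items can be added.

I₀ = { [L → . y L B], [L → .], [L' → . L] }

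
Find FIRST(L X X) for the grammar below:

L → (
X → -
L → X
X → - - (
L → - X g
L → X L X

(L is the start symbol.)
FIRST sets of the non-terminals involved (from the grammar, by fixed-point iteration):
  FIRST(L) = { '(', '-' }

To compute FIRST(L X X), process the symbols left to right:
Symbol L is a non-terminal. Add FIRST(L) \ {ε} = { '(', '-' }
L is not nullable (ε ∉ FIRST(L)), so stop here.
FIRST(L X X) = { '(', '-' }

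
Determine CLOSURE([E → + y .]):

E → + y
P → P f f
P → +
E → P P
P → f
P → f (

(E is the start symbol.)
Start with: [E → + y .]
The dot is at the end, so nothing is added.

CLOSURE = { [E → + y .] }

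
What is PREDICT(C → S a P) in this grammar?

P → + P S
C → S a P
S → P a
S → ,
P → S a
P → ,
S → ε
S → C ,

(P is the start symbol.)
PREDICT(C → S a P) = (FIRST(RHS) \ {ε}) ∪ (FOLLOW(C) if ε ∈ FIRST(RHS), i.e. RHS ⇒* ε)
FIRST(S) = { '+', ',', 'a', ε }
FIRST(S a P) = { '+', ',', 'a' }
ε ∉ FIRST(S a P), so FOLLOW(C) is not added.
PREDICT(C → S a P) = { '+', ',', 'a' }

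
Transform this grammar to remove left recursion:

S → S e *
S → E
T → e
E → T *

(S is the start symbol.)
S → E S'
S' → e * S'
S' → ε
T → e
E → T *

S is directly left-recursive. The standard transformation for
  A → A α₁ | ... | A α_m | β₁ | ... | β_n
is
  A  → β₁ A' | ... | β_n A'
  A' → α₁ A' | ... | α_m A' | ε

S → E becomes S → E S'
S → S e * becomes S' → e * S'
Add S' → ε

Productions for other non-terminals are unchanged:
  T → e
  E → T *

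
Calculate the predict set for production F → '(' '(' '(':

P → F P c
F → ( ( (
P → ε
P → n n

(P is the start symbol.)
PREDICT(F → '(' '(' '(') = (FIRST(RHS) \ {ε}) ∪ (FOLLOW(F) if ε ∈ FIRST(RHS), i.e. RHS ⇒* ε)
FIRST('(' '(' '(') = { '(' }
ε ∉ FIRST('(' '(' '('), so FOLLOW(F) is not added.
PREDICT(F → '(' '(' '(') = { '(' }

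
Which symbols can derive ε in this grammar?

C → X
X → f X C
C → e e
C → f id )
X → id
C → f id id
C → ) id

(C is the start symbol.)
A non-terminal is nullable if it can derive ε (the empty string): either it has an ε-production, or it has a production whose right-hand side consists entirely of nullable non-terminals.

There are no ε-productions, so no non-terminal can derive ε.
No non-terminals are nullable.

Answer: None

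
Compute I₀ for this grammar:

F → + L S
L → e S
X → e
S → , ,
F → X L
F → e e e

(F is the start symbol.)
First, augment the grammar with F' → F
I₀ = CLOSURE({ [F' → . F] }):
  [F' → . F] has the dot before F: add [F → . + L S], [F → . X L], [F → . e e e]
  [F → . X L] has the dot before X: add [X → . e]
No further items can be added.

I₀ = { [F → . + L S], [F → . X L], [F → . e e e], [F' → . F], [X → . e] }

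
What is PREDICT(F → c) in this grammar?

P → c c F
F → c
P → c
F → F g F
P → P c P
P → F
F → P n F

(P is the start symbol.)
{ 'c' }

PREDICT(F → c) = (FIRST(RHS) \ {ε}) ∪ (FOLLOW(F) if ε ∈ FIRST(RHS), i.e. RHS ⇒* ε)
FIRST(c) = { 'c' }
ε ∉ FIRST(c), so FOLLOW(F) is not added.
PREDICT(F → c) = { 'c' }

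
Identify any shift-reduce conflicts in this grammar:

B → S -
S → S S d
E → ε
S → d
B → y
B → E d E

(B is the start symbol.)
Yes — I0: [E → .] vs [B → . y]

Augment with B' → B and build the canonical LR(0) collection (I0 = CLOSURE({[B' → . B]}), then GOTO on every symbol after a dot until no new states appear). It has 11 states:
  I0: { [B → . E d E], [B → . S -], [B → . y], [B' → . B], [E → .], [S → . S S d], [S → . d] }  — shift, reduce
  I1: { [B' → B .] }  — accept
  I2: { [B → E . d E] }  — shift
  I3: { [B → S . -], [S → . S S d], [S → . d], [S → S . S d] }  — shift
  I4: { [S → d .] }  — reduce
  I5: { [B → y .] }  — reduce
  I6: { [B → S - .] }  — reduce
  I7: { [S → . S S d], [S → . d], [S → S . S d], [S → S S . d] }  — shift
  I8: { [S → S S d .], [S → d .] }  — 2 reduces
  I9: { [B → E d . E], [E → .] }  — reduce
  I10: { [B → E d E .] }  — reduce

I0 contains reduce item [E → .] and shift items [B → . y], [S → . d] — shift-reduce conflict.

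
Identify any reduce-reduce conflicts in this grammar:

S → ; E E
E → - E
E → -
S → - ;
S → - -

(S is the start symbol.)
A reduce-reduce conflict occurs when an LR(0) state has two complete items [A → α .] and [B → β .] — both call for a reduction, and with no lookahead the parser cannot choose between them.

Augment with S' → S and build the canonical LR(0) collection (I0 = CLOSURE({[S' → . S]}), then GOTO on every symbol after a dot until no new states appear). It has 10 states:
  I0: { [S → . - -], [S → . - ;], [S → . ; E E], [S' → . S] }  — shift
  I1: { [S → - . -], [S → - . ;] }  — shift
  I2: { [E → . - E], [E → . -], [S → ; . E E] }  — shift
  I3: { [S' → S .] }  — accept
  I4: { [E → - . E], [E → - .], [E → . - E], [E → . -] }  — shift, reduce
  I5: { [E → . - E], [E → . -], [S → ; E . E] }  — shift
  I6: { [S → ; E E .] }  — reduce
  I7: { [E → - E .] }  — reduce
  I8: { [S → - - .] }  — reduce
  I9: { [S → - ; .] }  — reduce

No state contains more than one complete item.

Answer: No reduce-reduce conflicts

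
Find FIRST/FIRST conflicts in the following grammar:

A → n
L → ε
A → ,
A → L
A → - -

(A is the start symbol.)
FIRST sets of the non-terminals at (or reachable through a nullable prefix from) the front of some alternative:
  FIRST(L) = { ε }

Productions for A:
  A → n: FIRST = { 'n' }
  A → ,: FIRST = { ',' }
  A → L: FIRST = { ε }
  A → - -: FIRST = { '-' }
L has only one production, so no FIRST/FIRST conflict is possible there.

All alternatives of each non-terminal have pairwise disjoint FIRST sets.

Answer: No FIRST/FIRST conflicts.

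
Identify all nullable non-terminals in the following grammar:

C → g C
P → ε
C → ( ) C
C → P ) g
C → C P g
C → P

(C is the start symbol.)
{ 'C', 'P' }

A non-terminal is nullable if it can derive ε (the empty string): either it has an ε-production, or it has a production whose right-hand side consists entirely of nullable non-terminals.

ε-productions: P → ε
So P is immediately nullable.
C → P: every symbol on the right is nullable, so C is nullable too.
Every non-terminal is now nullable.
Nullable = { 'C', 'P' }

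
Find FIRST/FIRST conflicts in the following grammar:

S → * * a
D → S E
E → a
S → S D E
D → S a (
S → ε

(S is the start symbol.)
Yes. S → '*' '*' a / S → S D E on { '*' }; D → S E / D → S a '(' on { '*', 'a' }

A FIRST/FIRST conflict occurs when two productions N → α and N → β for the same non-terminal have FIRST(α) ∩ FIRST(β) ≠ ∅ (with ε ∈ FIRST of a nullable right-hand side, so two nullable alternatives also conflict).

FIRST sets of the non-terminals at (or reachable through a nullable prefix from) the front of some alternative:
  FIRST(S) = { '*', 'a', ε }
  FIRST(D) = { '*', 'a' }
  FIRST(E) = { 'a' }

Productions for S:
  S → * * a: FIRST = { '*' }
  S → S D E: FIRST = { '*', 'a' }
  S → ε: FIRST = { ε }
Productions for D:
  D → S E: FIRST = { '*', 'a' }
  D → S a (: FIRST = { '*', 'a' }
E has only one production, so no FIRST/FIRST conflict is possible there.

Conflict for S: S → * * a and S → S D E
  Overlap: { '*' }
Conflict for D: D → S E and D → S a (
  Overlap: { '*', 'a' }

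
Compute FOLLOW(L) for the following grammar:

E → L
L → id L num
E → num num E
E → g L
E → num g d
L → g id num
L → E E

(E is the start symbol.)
In E → L: L is at the end, add FOLLOW(E)
In L → id L num: L is followed by num, add FIRST(num) \ {ε} = { 'num' }
In E → g L: L is at the end, add FOLLOW(E)

The FOLLOW sets referred to above (computed the same way, to a fixed point):
  FOLLOW(E) = { $, 'g', 'id', 'num' }

Taking the union: FOLLOW(L) = { $, 'g', 'id', 'num' }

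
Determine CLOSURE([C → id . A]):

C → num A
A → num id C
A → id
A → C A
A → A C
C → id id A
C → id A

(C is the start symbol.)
Start with: [C → id . A]
  [C → id . A] has the dot before A: add [A → . num id C], [A → . id], [A → . C A], [A → . A C]
  [A → . C A] has the dot before C: add [C → . num A], [C → . id id A], [C → . id A]
No further items can be added.

CLOSURE = { [A → . A C], [A → . C A], [A → . id], [A → . num id C], [C → . id A], [C → . id id A], [C → . num A], [C → id . A] }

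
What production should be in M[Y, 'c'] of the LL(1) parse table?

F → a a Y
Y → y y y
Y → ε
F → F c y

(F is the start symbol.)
To find M[Y, 'c'], we find productions for Y where 'c' is in the predict set (PREDICT(N → α) = (FIRST(α) \ {ε}) ∪ (FOLLOW(N) if α ⇒* ε)).

Relevant sets:
  FOLLOW(Y) = { $, 'c' }

Y → y y y: PREDICT = { 'y' }
Y → ε: PREDICT = { $, 'c' }
  'c' is in predict set, so this production goes in M[Y, 'c']

M[Y, 'c'] = Y → ε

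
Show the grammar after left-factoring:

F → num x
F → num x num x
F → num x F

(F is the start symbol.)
F → num x F'
F' → ε
F' → num x
F' → F

Left-factoring transforms A → αβ₁ | αβ₂ into A → αA' and A' → β₁ | β₂
(α is the longest common prefix among the alternatives). Repeat until
no nonterminal has two alternatives with a common prefix.

Round 1: F has alternatives sharing prefix 'num x'. Introduce F': F → num x F'
  Add: F' → ε
  Add: F' → num x
  Add: F' → F

No remaining common prefixes — done.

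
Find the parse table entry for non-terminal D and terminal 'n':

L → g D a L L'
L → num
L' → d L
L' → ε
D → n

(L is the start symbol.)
D → n

To find M[D, 'n'], we find productions for D where 'n' is in the predict set (PREDICT(N → α) = (FIRST(α) \ {ε}) ∪ (FOLLOW(N) if α ⇒* ε)).

D → n: PREDICT = { 'n' }
  'n' is in predict set, so this production goes in M[D, 'n']

M[D, 'n'] = D → n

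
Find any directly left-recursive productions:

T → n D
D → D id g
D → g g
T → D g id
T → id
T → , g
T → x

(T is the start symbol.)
Yes, D is left-recursive

Direct left recursion occurs when N → N α for some non-terminal N (the right-hand side begins with the left-hand side itself).

T → n D: starts with n
D → D id g: LEFT RECURSIVE (starts with D)
D → g g: starts with g
T → D g id: starts with D
T → id: starts with id
T → , g: starts with ','
T → x: starts with x

The grammar has direct left recursion on: D.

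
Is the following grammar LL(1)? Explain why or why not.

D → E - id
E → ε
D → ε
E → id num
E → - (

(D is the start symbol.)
Relevant sets:
  FIRST(E) = { '-', 'id', ε }
  FOLLOW(D) = { $ }
  FOLLOW(E) = { '-' }

For D:
  PREDICT(D → E '-' id) = { '-', 'id' }
  PREDICT(D → ε) = { $ }
For E:
  PREDICT(E → ε) = { '-' }
  PREDICT(E → id num) = { 'id' }
  PREDICT(E → '-' '(') = { '-' }

Conflict found: Predict set conflict for E: { '-' }
The grammar is NOT LL(1).

Answer: No. Predict set conflict for E: { '-' }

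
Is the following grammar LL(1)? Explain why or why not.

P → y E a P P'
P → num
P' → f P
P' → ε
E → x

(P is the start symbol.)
No. Predict set conflict for P': { 'f' }

A grammar is LL(1) if for each non-terminal N with multiple productions, the predict sets of those productions are pairwise disjoint, where PREDICT(N → α) = (FIRST(α) \ {ε}) ∪ (FOLLOW(N) if α ⇒* ε).

Relevant sets:
  FOLLOW(P') = { $, 'f' }

For P:
  PREDICT(P → y E a P P') = { 'y' }
  PREDICT(P → num) = { 'num' }
For P':
  PREDICT(P' → f P) = { 'f' }
  PREDICT(P' → ε) = { $, 'f' }
E has a single production, so nothing to check there.

Conflict found: Predict set conflict for P': { 'f' }
The grammar is NOT LL(1).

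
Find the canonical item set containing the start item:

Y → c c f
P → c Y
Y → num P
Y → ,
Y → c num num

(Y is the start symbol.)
First, augment the grammar with Y' → Y
I₀ = CLOSURE({ [Y' → . Y] }):
  [Y' → . Y] has the dot before Y: add [Y → . c c f], [Y → . num P], [Y → . ,], [Y → . c num num]
No further items can be added.

I₀ = { [Y → . ,], [Y → . c c f], [Y → . c num num], [Y → . num P], [Y' → . Y] }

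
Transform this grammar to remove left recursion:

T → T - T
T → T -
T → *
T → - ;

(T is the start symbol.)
T is directly left-recursive. The standard transformation for
  A → A α₁ | ... | A α_m | β₁ | ... | β_n
is
  A  → β₁ A' | ... | β_n A'
  A' → α₁ A' | ... | α_m A' | ε

T → * becomes T → * T'
T → - ; becomes T → - ; T'
T → T - T becomes T' → - T T'
T → T - becomes T' → - T'
Add T' → ε

Resulting grammar:
T → * T'
T → - ; T'
T' → - T T'
T' → - T'
T' → ε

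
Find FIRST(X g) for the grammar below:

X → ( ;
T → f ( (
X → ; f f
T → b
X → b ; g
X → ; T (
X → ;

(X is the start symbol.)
{ '(', ';', 'b' }

FIRST sets of the non-terminals involved (from the grammar, by fixed-point iteration):
  FIRST(X) = { '(', ';', 'b' }

To compute FIRST(X g), process the symbols left to right:
Symbol X is a non-terminal. Add FIRST(X) \ {ε} = { '(', ';', 'b' }
X is not nullable (ε ∉ FIRST(X)), so stop here.
FIRST(X g) = { '(', ';', 'b' }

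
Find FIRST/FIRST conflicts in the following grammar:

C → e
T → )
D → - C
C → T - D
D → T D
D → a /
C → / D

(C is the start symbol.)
A FIRST/FIRST conflict occurs when two productions N → α and N → β for the same non-terminal have FIRST(α) ∩ FIRST(β) ≠ ∅ (with ε ∈ FIRST of a nullable right-hand side, so two nullable alternatives also conflict).

FIRST sets of the non-terminals at (or reachable through a nullable prefix from) the front of some alternative:
  FIRST(T) = { ')' }

Productions for C:
  C → e: FIRST = { 'e' }
  C → T - D: FIRST = { ')' }
  C → / D: FIRST = { '/' }
Productions for D:
  D → - C: FIRST = { '-' }
  D → T D: FIRST = { ')' }
  D → a /: FIRST = { 'a' }
T has only one production, so no FIRST/FIRST conflict is possible there.

All alternatives of each non-terminal have pairwise disjoint FIRST sets.

Answer: No FIRST/FIRST conflicts.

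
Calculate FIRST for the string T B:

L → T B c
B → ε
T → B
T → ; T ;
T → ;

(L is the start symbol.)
{ ';', ε }

FIRST sets of the non-terminals involved (from the grammar, by fixed-point iteration):
  FIRST(T) = { ';', ε }
  FIRST(B) = { ε }

To compute FIRST(T B), process the symbols left to right:
Symbol T is a non-terminal. Add FIRST(T) \ {ε} = { ';' }
T is nullable (ε ∈ FIRST(T)), continue to the next symbol.
Symbol B is a non-terminal. Add FIRST(B) \ {ε} = { }
B is nullable (ε ∈ FIRST(B)), continue to the next symbol.
All symbols are nullable, so ε is in the result.
FIRST(T B) = { ';', ε }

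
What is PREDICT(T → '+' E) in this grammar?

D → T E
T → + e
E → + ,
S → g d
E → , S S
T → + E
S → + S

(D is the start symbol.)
{ '+' }

PREDICT(T → '+' E) = (FIRST(RHS) \ {ε}) ∪ (FOLLOW(T) if ε ∈ FIRST(RHS), i.e. RHS ⇒* ε)
FIRST('+' E) = { '+' }
ε ∉ FIRST('+' E), so FOLLOW(T) is not added.
PREDICT(T → '+' E) = { '+' }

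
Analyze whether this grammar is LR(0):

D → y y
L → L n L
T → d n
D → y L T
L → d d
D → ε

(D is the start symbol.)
No. Shift-reduce conflict between [D → .] and [D → . y L T]

A grammar is LR(0) if no state in the canonical LR(0) collection has:
  - both a shift item (dot before a terminal) and a complete item (shift-reduce conflict), or
  - two or more complete items (reduce-reduce conflict; the accept item [D' → D .] counts as a complete item here).

Augment with D' → D and build the canonical LR(0) collection (I0 = CLOSURE({[D' → . D]}), then GOTO on every symbol after a dot until no new states appear). It has 12 states:
  I0: { [D → . y L T], [D → . y y], [D → .], [D' → . D] }  — shift, reduce
  I1: { [D' → D .] }  — accept
  I2: { [D → y . L T], [D → y . y], [L → . L n L], [L → . d d] }  — shift
  I3: { [D → y L . T], [L → L . n L], [T → . d n] }  — shift
  I4: { [L → d . d] }  — shift
  I5: { [D → y y .] }  — reduce
  I6: { [L → d d .] }  — reduce
  I7: { [D → y L T .] }  — reduce
  I8: { [T → d . n] }  — shift
  I9: { [L → . L n L], [L → . d d], [L → L n . L] }  — shift
  I10: { [L → L . n L], [L → L n L .] }  — shift, reduce
  I11: { [T → d n .] }  — reduce

Conflict in state I0:
  Shift-reduce conflict between [D → .] and [D → . y L T]
So the grammar is NOT LR(0).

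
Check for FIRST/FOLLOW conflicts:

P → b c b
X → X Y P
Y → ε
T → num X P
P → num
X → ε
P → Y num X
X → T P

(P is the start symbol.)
Yes. X → X Y P with FOLLOW(X) on { 'b', 'num' }; X → T P with FOLLOW(X) on { 'num' }

Nullable non-terminals: X, Y.
FIRST sets used below: FIRST(X) = { 'b', 'num', ε }, FIRST(Y) = { ε }, FIRST(P) = { 'b', 'num' }, FIRST(T) = { 'num' }

X: nullable alternative(s) X → ε; FOLLOW(X) = { $, 'b', 'num' }
  X → X Y P: FIRST \ {ε} = { 'b', 'num' } — overlaps FOLLOW(X) on { 'b', 'num' }: CONFLICT
  X → ε: FIRST \ {ε} = { } — this is the only nullable alternative, skip
  X → T P: FIRST \ {ε} = { 'num' } — overlaps FOLLOW(X) on { 'num' }: CONFLICT
Y has a nullable alternative but only one production, so nothing to check.

P, T have no nullable alternative, so no FIRST/FOLLOW check is needed there.

So the grammar has 2 FIRST/FOLLOW conflicts (marked CONFLICT above).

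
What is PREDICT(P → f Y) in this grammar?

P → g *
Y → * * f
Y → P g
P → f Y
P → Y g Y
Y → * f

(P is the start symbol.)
{ 'f' }

PREDICT(P → f Y) = (FIRST(RHS) \ {ε}) ∪ (FOLLOW(P) if ε ∈ FIRST(RHS), i.e. RHS ⇒* ε)
FIRST(f Y) = { 'f' }
ε ∉ FIRST(f Y), so FOLLOW(P) is not added.
PREDICT(P → f Y) = { 'f' }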